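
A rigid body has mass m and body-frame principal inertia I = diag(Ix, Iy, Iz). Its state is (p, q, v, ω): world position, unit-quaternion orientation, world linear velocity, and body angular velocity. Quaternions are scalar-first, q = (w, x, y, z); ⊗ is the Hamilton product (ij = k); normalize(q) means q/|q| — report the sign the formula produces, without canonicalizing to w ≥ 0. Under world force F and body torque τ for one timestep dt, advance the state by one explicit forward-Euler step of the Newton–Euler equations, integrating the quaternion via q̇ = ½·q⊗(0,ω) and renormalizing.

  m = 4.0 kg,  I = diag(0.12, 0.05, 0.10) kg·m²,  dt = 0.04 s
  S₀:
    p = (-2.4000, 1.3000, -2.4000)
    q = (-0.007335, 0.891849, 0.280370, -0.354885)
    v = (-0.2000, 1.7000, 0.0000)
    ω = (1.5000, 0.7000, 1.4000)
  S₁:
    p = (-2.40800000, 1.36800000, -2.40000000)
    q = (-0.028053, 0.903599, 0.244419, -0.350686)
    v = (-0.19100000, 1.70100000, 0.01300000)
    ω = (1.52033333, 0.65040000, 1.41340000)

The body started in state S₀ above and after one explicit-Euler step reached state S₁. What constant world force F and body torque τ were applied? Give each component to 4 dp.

Δv = v₁−v₀ = (0.00900000, 0.00100000, 0.01300000)
m·(v₁−v₀)/dt = (0.9000, 0.1000, 1.3000)
ω₁ − ω₀ = (0.02033333, -0.04960000, 0.01340000)
gyro term ω₀×Iω₀ = (0.0490, 0.0420, -0.0735)
τ = I·(Δω/dt) + ω₀×(Iω₀) = (0.1100, -0.0200, -0.0400)

F = (0.9000, 0.1000, 1.3000)
τ = (0.1100, -0.0200, -0.0400)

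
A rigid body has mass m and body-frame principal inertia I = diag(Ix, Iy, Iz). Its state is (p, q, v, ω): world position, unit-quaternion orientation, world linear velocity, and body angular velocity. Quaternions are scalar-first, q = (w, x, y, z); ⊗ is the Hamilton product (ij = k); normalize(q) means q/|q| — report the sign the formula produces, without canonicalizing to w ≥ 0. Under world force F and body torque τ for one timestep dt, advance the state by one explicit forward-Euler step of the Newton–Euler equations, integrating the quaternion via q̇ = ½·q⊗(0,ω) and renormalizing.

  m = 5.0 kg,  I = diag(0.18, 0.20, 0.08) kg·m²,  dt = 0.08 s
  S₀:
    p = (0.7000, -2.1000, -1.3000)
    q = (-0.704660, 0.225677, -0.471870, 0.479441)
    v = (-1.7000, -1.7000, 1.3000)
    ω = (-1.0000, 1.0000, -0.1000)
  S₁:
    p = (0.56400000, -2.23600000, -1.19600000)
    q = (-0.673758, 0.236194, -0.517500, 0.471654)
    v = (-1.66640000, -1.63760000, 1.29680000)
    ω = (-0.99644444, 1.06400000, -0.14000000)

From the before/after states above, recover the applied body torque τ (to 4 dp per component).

τ = (0.0200, 0.1700, -0.0600)

ω₁ − ω₀ = (0.00355556, 0.06400000, -0.04000000)
τ = I·(Δω/dt) + ω₀×(Iω₀) = (0.0200, 0.1700, -0.0600)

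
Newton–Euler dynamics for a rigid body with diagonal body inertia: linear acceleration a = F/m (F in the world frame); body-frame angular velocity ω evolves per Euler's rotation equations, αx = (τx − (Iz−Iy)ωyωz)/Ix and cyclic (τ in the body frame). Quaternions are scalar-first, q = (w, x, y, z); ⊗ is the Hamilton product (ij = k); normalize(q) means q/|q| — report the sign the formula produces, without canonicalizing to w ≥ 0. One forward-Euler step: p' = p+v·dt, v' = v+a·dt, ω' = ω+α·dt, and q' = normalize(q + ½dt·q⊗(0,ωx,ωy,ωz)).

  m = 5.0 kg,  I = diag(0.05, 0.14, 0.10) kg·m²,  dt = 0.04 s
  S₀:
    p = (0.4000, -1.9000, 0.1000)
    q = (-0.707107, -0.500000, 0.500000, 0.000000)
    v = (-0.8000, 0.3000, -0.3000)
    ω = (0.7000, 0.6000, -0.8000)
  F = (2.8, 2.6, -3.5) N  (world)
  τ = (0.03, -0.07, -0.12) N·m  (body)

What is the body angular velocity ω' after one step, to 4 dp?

ω' = (0.7086, 0.5720, -0.8631)

ω×(Iω) gyroscopic = (0.0192, 0.0280, 0.0378)
(τ − ω×Iω)/I = (0.2160, -0.7000, -1.5780)
new body rate ω' = (0.7086, 0.5720, -0.8631)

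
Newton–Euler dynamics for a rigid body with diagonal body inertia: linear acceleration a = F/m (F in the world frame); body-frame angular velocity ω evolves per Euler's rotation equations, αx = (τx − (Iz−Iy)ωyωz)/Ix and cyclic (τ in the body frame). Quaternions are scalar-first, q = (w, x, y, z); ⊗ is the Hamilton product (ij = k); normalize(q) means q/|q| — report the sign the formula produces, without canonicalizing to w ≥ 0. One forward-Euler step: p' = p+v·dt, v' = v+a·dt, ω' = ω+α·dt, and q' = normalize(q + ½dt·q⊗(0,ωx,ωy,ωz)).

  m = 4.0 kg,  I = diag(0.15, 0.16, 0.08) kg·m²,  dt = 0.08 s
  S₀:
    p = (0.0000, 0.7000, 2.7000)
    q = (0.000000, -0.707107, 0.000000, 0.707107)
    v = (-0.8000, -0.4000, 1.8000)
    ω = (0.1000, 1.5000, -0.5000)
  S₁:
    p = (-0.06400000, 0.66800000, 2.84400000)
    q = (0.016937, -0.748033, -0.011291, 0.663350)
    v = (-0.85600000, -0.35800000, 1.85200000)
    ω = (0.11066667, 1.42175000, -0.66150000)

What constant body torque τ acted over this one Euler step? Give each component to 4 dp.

τ = (0.0800, -0.1600, -0.1600)

Δω = ω₁−ω₀ = (0.01066667, -0.07825000, -0.16150000)
precession coupling = (0.0600, -0.0035, 0.0015)
I·α + gyro = (0.0800, -0.1600, -0.1600)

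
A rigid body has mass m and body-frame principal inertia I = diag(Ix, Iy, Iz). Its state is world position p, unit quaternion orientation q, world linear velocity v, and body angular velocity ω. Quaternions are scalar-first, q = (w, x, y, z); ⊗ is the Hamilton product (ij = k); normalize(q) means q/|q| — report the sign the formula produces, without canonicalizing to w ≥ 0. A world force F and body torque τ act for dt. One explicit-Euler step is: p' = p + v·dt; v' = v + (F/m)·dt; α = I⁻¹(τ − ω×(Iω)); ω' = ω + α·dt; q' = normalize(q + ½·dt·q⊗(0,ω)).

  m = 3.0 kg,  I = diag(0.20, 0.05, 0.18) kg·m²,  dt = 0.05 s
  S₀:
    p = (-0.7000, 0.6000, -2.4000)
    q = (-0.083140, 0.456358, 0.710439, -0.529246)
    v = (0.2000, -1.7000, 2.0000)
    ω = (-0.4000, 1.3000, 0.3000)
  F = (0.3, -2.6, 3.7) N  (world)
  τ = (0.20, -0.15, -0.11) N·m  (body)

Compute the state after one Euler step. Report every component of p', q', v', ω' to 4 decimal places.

p' = (-0.6900, 0.5150, -2.3000)
q' = (-0.0976, 0.4794, 0.7092, -0.5076)
v' = (0.2050, -1.7433, 2.0617)
ω' = (-0.3627, 1.1524, 0.2478)

p + v·dt = (-0.6900, 0.5150, -2.3000)
new velocity v' = (0.2050, -1.7433, 2.0617)
gyro term ω×Iω = (0.0507, -0.0024, 0.0780)
(τ − ω×Iω)/I = (0.7465, -2.9520, -1.0444)
ω' = ω + α·dt = (-0.3627, 1.1524, 0.2478)
2q̇ = q⊗(0,ω) = (-0.5822537, 0.9344075, -0.0332910, 0.8524990)
updated quaternion q' = (-0.0976, 0.4794, 0.7092, -0.5076)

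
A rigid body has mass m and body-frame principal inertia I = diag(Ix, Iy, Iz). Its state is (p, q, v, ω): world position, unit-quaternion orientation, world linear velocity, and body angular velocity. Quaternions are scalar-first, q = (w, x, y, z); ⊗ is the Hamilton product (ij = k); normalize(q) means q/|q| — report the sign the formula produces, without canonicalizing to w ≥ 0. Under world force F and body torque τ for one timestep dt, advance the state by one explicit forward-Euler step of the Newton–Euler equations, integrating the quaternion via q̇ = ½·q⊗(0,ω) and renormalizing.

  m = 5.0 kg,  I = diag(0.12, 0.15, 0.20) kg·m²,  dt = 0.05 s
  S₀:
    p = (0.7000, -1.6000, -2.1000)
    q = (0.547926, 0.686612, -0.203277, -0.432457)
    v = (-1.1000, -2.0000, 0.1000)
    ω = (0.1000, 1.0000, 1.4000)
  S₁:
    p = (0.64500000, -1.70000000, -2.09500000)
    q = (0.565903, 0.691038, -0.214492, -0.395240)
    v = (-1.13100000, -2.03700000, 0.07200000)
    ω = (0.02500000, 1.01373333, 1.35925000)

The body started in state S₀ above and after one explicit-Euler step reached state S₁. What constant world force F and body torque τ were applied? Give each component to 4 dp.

Δv = v₁−v₀ = (-0.03100000, -0.03700000, -0.02800000)
F = m·Δv/dt = (-3.1000, -3.7000, -2.8000)
Δω = ω₁−ω₀ = (-0.07500000, 0.01373333, -0.04075000)
precession coupling = (0.0700, -0.0112, 0.0030)
I·α + gyro = (-0.1100, 0.0300, -0.1600)

F = (-3.1000, -3.7000, -2.8000)
τ = (-0.1100, 0.0300, -0.1600)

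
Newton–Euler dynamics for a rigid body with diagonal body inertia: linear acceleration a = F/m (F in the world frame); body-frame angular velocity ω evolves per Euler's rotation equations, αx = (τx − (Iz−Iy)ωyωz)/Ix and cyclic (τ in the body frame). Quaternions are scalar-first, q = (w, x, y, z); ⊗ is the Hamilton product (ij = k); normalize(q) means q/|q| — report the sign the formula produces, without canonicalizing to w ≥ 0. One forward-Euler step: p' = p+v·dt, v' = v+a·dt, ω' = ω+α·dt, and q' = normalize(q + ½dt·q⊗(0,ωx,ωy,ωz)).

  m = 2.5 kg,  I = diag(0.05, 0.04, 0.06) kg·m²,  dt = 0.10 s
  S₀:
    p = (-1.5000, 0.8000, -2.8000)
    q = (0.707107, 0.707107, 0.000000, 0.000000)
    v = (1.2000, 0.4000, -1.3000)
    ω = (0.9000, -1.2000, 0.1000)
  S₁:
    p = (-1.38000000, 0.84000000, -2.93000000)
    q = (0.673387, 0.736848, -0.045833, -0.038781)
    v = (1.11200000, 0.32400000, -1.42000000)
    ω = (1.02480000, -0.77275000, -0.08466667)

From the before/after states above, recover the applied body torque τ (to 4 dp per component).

τ = (0.0600, 0.1700, -0.1000)

ω₁ − ω₀ = (0.12480000, 0.42725000, -0.18466667)
ω₀×(Iω₀) = (-0.0024, -0.0009, 0.0108)
τ = I·(Δω/dt) + ω₀×(Iω₀) = (0.0600, 0.1700, -0.1000)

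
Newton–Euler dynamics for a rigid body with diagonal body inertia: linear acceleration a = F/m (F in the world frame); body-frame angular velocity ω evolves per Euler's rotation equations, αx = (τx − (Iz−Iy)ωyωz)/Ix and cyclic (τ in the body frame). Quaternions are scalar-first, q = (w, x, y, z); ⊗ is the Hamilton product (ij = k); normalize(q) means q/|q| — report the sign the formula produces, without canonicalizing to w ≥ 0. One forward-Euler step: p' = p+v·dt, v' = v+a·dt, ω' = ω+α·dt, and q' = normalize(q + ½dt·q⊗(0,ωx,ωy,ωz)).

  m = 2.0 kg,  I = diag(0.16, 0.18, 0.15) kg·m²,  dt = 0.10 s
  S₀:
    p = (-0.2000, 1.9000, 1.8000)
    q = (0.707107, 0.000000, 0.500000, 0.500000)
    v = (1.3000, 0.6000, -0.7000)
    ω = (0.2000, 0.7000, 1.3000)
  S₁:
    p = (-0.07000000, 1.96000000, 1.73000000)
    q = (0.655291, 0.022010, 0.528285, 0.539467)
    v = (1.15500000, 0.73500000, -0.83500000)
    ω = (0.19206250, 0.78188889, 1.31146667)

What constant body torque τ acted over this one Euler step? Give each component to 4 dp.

rate change Δω = (-0.00793750, 0.08188889, 0.01146667)
precession coupling = (-0.0273, 0.0026, 0.0028)
τ = I·(Δω/dt) + ω₀×(Iω₀) = (-0.0400, 0.1500, 0.0200)

τ = (-0.0400, 0.1500, 0.0200)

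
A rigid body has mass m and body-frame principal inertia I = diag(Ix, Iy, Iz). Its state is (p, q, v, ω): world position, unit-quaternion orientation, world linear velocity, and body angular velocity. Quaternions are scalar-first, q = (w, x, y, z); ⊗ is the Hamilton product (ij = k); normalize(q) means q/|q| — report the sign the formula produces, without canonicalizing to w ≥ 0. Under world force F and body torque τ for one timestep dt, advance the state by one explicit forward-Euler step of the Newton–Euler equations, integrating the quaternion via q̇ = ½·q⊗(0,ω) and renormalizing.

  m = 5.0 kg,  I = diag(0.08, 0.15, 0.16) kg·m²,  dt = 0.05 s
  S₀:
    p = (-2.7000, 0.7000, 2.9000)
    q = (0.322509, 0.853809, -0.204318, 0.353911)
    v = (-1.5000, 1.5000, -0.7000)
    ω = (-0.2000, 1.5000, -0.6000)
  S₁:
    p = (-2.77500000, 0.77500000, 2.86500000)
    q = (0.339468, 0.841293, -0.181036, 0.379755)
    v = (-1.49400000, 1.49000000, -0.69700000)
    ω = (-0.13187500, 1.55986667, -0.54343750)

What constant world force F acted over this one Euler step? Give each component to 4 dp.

v₁ − v₀ = (0.00600000, -0.01000000, 0.00300000)
applied force F = (0.6000, -1.0000, 0.3000)

F = (0.6000, -1.0000, 0.3000)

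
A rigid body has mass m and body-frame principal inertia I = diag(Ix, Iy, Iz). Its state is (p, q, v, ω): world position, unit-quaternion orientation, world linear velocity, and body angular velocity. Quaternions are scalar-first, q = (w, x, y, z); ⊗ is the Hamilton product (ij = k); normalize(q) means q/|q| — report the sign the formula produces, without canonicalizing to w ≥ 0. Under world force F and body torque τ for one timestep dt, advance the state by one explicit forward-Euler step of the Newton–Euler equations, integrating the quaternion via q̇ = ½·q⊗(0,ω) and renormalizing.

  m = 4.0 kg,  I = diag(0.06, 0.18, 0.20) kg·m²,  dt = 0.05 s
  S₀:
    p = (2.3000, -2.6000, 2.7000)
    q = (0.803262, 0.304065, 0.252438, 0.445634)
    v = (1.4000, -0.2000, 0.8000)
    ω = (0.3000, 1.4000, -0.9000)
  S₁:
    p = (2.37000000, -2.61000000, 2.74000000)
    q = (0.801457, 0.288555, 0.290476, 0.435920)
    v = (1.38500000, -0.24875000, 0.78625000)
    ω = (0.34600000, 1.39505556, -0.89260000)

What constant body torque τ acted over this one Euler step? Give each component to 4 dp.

τ = (0.0300, 0.0200, 0.0800)

ω₁ − ω₀ = (0.04600000, -0.00494444, 0.00740000)
ω₀×(Iω₀) = (-0.0252, 0.0378, 0.0504)
applied torque τ = (0.0300, 0.0200, 0.0800)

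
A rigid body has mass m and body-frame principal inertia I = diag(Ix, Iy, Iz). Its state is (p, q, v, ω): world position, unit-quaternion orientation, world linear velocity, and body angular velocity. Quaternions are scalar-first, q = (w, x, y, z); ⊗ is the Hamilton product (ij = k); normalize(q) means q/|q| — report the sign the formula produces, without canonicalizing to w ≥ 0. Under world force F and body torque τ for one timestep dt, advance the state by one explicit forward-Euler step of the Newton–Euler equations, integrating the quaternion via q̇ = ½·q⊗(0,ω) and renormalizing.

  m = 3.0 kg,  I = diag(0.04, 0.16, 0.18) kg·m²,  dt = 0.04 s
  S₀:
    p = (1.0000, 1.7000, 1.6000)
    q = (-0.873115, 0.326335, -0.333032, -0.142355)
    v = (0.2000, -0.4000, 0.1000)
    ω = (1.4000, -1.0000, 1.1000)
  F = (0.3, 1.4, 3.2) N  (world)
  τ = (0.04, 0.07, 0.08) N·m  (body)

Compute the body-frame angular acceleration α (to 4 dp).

α = (1.5500, 1.7850, 1.3778)

precession coupling ω×(Iω) = (-0.0220, -0.2156, -0.1680)
α = I⁻¹(τ − ω×Iω) = (1.5500, 1.7850, 1.3778)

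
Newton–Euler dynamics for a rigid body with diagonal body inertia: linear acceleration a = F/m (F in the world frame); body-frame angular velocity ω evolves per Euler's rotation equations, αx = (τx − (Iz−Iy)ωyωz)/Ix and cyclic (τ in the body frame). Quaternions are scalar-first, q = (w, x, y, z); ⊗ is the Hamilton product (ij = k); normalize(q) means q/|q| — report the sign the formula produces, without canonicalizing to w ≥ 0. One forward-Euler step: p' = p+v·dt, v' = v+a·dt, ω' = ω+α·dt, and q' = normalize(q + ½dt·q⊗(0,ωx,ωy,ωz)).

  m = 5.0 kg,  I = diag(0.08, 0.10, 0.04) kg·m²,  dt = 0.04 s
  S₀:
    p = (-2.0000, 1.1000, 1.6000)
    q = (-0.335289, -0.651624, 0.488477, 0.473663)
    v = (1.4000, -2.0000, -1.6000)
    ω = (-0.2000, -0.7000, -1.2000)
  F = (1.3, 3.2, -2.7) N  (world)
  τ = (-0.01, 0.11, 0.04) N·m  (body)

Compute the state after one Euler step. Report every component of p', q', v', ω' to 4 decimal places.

gyro term ω×Iω = (-0.0504, 0.0096, 0.0028)
(τ − ω×Iω)/I = (0.5050, 1.0040, 0.9300)
ω' = ω + α·dt = (-0.1798, -0.6598, -1.1628)
q⊗(0,ω) = (0.7800047, -0.1875505, -0.6419791, 0.9561790)
q + ½dt·q⊗(0,ω), renormalized = (-0.3196, -0.6551, 0.4755, 0.4926)
a = (0.2600, 0.6400, -0.5400)
new position p' = (-1.9440, 1.0200, 1.5360)
v + (F/m)dt = (1.4104, -1.9744, -1.6216)

p' = (-1.9440, 1.0200, 1.5360)
q' = (-0.3196, -0.6551, 0.4755, 0.4926)
v' = (1.4104, -1.9744, -1.6216)
ω' = (-0.1798, -0.6598, -1.1628)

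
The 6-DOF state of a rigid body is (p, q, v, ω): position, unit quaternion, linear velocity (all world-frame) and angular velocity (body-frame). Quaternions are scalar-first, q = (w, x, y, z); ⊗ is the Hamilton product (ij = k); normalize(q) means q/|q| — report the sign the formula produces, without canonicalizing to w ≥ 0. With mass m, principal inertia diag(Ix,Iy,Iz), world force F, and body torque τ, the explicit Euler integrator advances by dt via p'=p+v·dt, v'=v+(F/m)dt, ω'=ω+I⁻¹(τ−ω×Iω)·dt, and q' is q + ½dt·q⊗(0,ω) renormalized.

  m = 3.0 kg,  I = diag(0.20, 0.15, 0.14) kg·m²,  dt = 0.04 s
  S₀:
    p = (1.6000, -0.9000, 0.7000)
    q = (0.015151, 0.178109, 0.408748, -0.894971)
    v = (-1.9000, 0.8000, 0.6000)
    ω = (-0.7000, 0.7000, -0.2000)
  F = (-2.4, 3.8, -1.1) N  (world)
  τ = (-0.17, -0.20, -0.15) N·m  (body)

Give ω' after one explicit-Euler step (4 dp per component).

ω×(Iω) gyroscopic = (0.0014, 0.0084, 0.0245)
(τ − ω×Iω)/I = (-0.8570, -1.3893, -1.2464)
new body rate ω' = (-0.7343, 0.6444, -0.2499)

ω' = (-0.7343, 0.6444, -0.2499)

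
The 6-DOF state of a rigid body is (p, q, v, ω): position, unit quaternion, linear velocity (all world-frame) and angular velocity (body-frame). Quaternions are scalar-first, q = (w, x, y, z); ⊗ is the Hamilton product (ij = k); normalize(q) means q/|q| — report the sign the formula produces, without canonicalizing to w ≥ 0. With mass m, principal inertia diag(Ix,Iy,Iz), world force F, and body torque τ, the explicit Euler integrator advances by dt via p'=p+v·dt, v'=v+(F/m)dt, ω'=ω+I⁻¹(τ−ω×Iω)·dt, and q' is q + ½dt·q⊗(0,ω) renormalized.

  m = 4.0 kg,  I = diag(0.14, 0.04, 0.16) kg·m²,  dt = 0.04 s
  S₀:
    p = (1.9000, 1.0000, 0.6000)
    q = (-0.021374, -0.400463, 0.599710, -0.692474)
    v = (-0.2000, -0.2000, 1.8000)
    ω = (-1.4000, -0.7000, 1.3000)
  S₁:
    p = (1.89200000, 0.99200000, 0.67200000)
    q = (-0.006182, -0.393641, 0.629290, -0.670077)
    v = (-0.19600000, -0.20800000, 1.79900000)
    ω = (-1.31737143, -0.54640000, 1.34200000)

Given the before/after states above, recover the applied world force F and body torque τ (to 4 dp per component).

F = (0.4000, -0.8000, -0.1000)
τ = (0.1800, 0.1900, 0.0700)

ω₁ − ω₀ = (0.08262857, 0.15360000, 0.04200000)
τ = I·(Δω/dt) + ω₀×(Iω₀) = (0.1800, 0.1900, 0.0700)
v₁ − v₀ = (0.00400000, -0.00800000, -0.00100000)
applied force F = (0.4000, -0.8000, -0.1000)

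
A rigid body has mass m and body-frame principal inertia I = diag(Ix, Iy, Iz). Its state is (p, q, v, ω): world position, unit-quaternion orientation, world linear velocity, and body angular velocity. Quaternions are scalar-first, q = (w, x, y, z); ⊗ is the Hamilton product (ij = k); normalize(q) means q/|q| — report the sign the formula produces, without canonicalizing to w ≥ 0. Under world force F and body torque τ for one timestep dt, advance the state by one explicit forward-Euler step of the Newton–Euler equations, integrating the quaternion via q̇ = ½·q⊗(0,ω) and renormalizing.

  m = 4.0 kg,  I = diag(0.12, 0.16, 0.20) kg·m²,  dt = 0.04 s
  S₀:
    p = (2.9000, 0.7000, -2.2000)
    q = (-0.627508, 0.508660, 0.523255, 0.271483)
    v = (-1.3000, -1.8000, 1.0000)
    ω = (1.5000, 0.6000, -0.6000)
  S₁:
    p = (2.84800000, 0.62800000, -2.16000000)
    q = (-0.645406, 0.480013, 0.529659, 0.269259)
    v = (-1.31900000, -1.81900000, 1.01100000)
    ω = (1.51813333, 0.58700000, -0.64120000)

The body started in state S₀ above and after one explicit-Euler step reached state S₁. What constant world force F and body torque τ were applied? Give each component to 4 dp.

v₁ − v₀ = (-0.01900000, -0.01900000, 0.01100000)
m·(v₁−v₀)/dt = (-1.9000, -1.9000, 1.1000)
ω₁ − ω₀ = (0.01813333, -0.01300000, -0.04120000)
precession coupling = (-0.0144, 0.0720, 0.0360)
τ = I·(Δω/dt) + ω₀×(Iω₀) = (0.0400, 0.0200, -0.1700)

F = (-1.9000, -1.9000, 1.1000)
τ = (0.0400, 0.0200, -0.1700)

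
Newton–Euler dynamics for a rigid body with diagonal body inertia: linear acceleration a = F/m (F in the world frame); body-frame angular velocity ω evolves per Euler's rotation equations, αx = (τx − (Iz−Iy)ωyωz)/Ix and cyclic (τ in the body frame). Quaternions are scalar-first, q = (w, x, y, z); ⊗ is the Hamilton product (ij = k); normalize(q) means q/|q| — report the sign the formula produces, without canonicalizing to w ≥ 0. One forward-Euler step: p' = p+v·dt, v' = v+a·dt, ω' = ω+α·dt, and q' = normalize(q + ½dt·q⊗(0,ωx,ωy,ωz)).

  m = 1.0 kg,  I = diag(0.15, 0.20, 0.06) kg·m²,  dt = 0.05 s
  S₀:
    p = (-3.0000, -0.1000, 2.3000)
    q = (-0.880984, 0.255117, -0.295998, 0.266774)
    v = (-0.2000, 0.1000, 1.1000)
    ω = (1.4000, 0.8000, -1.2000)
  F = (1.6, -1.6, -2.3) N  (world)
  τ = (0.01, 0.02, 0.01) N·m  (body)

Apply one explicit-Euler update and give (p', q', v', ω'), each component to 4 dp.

p' = (-3.0100, -0.0950, 2.3550)
q' = (-0.8749, 0.2275, -0.2963, 0.3083)
v' = (-0.1200, 0.0200, 0.9850)
ω' = (1.3585, 0.8428, -1.2383)

p' = p + v·dt = (-3.0100, -0.0950, 2.3550)
new velocity v' = (-0.1200, 0.0200, 0.9850)
ω×(Iω) gyroscopic = (0.1344, -0.1512, 0.0560)
α = I⁻¹(τ − ω×Iω) = (-0.8293, 0.8560, -0.7667)
new body rate ω' = (1.3585, 0.8428, -1.2383)
q⊗(0,ω) = (0.1997634, -1.0915992, -0.0251632, 1.6756716)
updated quaternion q' = (-0.8749, 0.2275, -0.2963, 0.3083)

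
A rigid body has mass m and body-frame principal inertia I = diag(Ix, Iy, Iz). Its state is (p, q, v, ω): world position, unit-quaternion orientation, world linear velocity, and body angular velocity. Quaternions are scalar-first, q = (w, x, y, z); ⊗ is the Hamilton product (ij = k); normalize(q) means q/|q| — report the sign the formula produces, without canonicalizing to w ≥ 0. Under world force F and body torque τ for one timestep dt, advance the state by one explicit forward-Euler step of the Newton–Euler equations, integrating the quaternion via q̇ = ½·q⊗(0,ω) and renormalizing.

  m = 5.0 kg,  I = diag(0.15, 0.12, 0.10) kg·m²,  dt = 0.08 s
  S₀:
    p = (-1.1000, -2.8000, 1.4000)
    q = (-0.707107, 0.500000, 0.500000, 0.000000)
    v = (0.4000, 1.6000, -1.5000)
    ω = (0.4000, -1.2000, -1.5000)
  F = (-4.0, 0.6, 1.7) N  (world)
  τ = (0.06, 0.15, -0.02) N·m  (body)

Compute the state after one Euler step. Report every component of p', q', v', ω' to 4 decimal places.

p' = (-1.0680, -2.6720, 1.2800)
q' = (-0.6890, 0.4573, 0.5622, 0.0104)
v' = (0.3360, 1.6096, -1.4728)
ω' = (0.4512, -1.0800, -1.5275)

a = (-0.8000, 0.1200, 0.3400)
p' = p + v·dt = (-1.0680, -2.6720, 1.2800)
v' = v + a·dt = (0.3360, 1.6096, -1.4728)
α = I⁻¹(τ − ω×Iω) = (0.6400, 1.5000, -0.3440)
ω + α·dt = (0.4512, -1.0800, -1.5275)
Hamilton product q⊗(0,ω) = (0.4000000, -1.0328428, 1.5985284, 0.2606605)
q' = normalize(q + ½dt·q⊗(0,ω)) = (-0.6890, 0.4573, 0.5622, 0.0104)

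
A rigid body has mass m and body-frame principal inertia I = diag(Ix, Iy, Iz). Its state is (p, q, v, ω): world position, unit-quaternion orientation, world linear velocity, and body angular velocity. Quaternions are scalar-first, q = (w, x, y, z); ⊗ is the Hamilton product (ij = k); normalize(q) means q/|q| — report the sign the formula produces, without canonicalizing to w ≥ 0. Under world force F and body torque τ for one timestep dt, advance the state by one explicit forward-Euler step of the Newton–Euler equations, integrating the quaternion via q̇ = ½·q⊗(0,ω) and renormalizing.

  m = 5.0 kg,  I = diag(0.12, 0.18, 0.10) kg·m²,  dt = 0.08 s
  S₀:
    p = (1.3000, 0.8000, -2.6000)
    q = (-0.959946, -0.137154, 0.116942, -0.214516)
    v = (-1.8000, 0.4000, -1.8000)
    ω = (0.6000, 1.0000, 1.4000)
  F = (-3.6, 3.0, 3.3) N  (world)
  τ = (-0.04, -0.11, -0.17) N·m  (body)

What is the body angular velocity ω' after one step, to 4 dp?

precession coupling ω×(Iω) = (-0.1120, 0.0168, 0.0360)
angular accel α = (0.6000, -0.7044, -2.0600)
ω' = ω + α·dt = (0.6480, 0.9436, 1.2352)

ω' = (0.6480, 0.9436, 1.2352)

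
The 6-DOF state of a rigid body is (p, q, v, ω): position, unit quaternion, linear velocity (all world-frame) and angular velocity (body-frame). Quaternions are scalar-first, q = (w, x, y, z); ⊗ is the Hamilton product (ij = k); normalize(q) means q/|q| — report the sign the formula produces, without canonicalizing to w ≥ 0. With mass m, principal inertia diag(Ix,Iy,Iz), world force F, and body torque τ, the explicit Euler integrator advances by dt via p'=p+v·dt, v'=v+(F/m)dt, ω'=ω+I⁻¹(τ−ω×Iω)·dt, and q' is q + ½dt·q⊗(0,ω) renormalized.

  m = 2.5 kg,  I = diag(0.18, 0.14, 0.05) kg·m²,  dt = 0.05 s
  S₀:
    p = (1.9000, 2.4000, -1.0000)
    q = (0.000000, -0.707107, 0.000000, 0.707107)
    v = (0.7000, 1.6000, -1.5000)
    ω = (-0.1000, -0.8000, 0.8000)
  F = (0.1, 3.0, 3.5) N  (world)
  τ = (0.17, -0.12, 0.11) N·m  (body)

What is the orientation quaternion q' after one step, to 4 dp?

q⊗(0,ω) = (-0.6363963, 0.5656856, 0.4949749, 0.5656856)
q' = normalize(q + ½dt·q⊗(0,ω)) = (-0.0159, -0.6927, 0.0124, 0.7210)

q' = (-0.0159, -0.6927, 0.0124, 0.7210)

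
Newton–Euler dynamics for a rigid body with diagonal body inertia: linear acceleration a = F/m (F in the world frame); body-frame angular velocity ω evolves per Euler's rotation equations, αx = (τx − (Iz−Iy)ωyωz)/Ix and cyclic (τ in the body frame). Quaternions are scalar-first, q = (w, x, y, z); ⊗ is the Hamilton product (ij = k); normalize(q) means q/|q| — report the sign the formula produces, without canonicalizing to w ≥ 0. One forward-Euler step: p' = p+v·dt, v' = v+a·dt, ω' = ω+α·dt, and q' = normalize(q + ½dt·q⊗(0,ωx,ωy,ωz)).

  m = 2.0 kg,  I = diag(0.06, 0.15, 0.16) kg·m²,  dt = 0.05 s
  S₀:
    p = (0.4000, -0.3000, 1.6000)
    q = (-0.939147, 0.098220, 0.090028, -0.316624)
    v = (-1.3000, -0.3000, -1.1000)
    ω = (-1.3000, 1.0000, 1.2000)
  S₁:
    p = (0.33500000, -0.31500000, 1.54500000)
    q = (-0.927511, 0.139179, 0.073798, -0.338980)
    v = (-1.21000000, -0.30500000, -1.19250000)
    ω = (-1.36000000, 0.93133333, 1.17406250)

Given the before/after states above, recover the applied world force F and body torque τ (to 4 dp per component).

F = (3.6000, -0.2000, -3.7000)
τ = (-0.0600, -0.0500, -0.2000)

v₁ − v₀ = (0.09000000, -0.00500000, -0.09250000)
F = m·Δv/dt = (3.6000, -0.2000, -3.7000)
ω₁ − ω₀ = (-0.06000000, -0.06866667, -0.02593750)
precession coupling = (0.0120, 0.1560, -0.1170)
I·α + gyro = (-0.0600, -0.0500, -0.2000)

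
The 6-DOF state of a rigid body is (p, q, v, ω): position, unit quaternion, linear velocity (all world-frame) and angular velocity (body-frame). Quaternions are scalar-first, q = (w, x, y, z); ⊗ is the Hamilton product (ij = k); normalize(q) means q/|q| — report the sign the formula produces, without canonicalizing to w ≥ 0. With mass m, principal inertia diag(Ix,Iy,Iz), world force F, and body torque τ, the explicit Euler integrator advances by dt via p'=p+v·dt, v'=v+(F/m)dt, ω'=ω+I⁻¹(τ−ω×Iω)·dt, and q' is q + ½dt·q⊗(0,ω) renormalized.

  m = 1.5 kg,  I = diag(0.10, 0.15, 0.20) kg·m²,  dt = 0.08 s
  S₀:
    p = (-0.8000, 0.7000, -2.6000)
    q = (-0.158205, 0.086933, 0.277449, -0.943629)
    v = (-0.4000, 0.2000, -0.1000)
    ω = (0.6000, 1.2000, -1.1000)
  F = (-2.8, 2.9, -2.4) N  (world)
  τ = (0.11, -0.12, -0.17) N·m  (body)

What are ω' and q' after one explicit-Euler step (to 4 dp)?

angular accel α = (1.7600, -1.2400, -1.0300)
ω + α·dt = (0.7408, 1.1008, -1.1824)
2q̇ = q⊗(0,ω) = (-1.4230905, 0.7322379, -0.6603971, 0.1118757)
q + ½dt·q⊗(0,ω), renormalized = (-0.2146, 0.1159, 0.2504, -0.9369)

ω' = (0.7408, 1.1008, -1.1824)
q' = (-0.2146, 0.1159, 0.2504, -0.9369)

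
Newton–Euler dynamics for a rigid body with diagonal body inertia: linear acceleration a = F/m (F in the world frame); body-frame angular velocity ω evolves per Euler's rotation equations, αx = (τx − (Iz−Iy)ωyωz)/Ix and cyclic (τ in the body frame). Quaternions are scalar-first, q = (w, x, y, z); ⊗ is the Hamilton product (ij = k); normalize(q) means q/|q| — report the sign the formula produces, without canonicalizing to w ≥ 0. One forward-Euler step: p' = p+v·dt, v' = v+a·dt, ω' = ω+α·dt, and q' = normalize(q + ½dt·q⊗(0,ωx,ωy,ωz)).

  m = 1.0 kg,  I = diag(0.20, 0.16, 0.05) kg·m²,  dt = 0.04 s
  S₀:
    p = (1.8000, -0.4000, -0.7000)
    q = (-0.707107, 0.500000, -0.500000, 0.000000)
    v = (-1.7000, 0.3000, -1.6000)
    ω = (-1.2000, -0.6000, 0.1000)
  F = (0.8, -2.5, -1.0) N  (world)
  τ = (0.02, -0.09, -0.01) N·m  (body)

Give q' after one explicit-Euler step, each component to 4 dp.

2q̇ = q⊗(0,ω) = (0.3000000, 0.7985284, 0.3742642, -0.9707107)
q' = normalize(q + ½dt·q⊗(0,ω)) = (-0.7009, 0.5158, -0.4923, -0.0194)

q' = (-0.7009, 0.5158, -0.4923, -0.0194)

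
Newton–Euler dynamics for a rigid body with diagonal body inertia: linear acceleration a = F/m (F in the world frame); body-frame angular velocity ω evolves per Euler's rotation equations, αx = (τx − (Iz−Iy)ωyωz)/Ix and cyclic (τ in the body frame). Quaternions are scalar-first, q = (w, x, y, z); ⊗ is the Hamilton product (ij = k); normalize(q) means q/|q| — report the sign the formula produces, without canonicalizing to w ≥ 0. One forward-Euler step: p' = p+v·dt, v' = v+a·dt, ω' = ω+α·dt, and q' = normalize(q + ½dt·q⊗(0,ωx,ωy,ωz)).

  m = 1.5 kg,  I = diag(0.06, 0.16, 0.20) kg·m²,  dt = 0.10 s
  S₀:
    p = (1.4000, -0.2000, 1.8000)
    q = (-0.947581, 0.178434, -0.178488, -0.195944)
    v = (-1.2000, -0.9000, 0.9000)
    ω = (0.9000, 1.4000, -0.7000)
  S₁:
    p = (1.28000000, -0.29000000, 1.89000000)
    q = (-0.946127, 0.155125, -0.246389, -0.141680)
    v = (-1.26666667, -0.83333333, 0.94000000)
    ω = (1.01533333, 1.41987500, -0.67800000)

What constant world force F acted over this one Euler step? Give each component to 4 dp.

F = (-1.0000, 1.0000, 0.6000)

Δv = v₁−v₀ = (-0.06666667, 0.06666667, 0.04000000)
m·(v₁−v₀)/dt = (-1.0000, 1.0000, 0.6000)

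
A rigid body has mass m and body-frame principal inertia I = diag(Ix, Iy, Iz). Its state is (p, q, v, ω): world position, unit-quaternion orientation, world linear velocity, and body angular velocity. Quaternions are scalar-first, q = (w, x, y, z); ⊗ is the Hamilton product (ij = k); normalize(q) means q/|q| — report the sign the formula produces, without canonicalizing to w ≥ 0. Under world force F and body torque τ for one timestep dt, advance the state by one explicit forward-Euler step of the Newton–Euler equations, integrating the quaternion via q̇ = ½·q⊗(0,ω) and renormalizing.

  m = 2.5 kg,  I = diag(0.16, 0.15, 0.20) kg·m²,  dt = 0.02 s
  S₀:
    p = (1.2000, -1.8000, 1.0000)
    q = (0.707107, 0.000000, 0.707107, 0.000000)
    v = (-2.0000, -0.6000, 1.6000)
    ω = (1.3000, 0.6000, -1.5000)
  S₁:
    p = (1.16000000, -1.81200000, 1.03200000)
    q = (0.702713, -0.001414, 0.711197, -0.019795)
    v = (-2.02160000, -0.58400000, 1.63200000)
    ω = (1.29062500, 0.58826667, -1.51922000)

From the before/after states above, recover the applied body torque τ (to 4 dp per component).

τ = (-0.1200, -0.0100, -0.2000)

rate change Δω = (-0.00937500, -0.01173333, -0.01922000)
I·α + gyro = (-0.1200, -0.0100, -0.2000)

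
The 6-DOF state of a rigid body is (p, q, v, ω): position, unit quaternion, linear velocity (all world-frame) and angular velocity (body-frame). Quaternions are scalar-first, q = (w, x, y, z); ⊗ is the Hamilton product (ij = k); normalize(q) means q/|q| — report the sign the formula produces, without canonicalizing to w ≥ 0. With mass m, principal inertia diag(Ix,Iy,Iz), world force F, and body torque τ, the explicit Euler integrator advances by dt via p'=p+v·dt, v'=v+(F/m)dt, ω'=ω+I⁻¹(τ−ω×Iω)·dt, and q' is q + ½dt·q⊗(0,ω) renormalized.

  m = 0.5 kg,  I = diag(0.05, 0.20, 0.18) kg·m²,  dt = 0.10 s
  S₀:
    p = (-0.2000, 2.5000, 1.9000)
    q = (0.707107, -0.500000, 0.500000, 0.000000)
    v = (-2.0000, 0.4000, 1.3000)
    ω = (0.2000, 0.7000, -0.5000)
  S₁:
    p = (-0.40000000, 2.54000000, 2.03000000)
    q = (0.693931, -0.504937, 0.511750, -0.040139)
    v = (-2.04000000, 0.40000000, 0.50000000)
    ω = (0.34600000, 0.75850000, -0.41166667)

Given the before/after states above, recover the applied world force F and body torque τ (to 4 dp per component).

F = (-0.2000, 0.0000, -4.0000)
τ = (0.0800, 0.1300, 0.1800)

Δω = ω₁−ω₀ = (0.14600000, 0.05850000, 0.08833333)
τ = I·(Δω/dt) + ω₀×(Iω₀) = (0.0800, 0.1300, 0.1800)
v₁ − v₀ = (-0.04000000, 0.00000000, -0.80000000)
applied force F = (-0.2000, 0.0000, -4.0000)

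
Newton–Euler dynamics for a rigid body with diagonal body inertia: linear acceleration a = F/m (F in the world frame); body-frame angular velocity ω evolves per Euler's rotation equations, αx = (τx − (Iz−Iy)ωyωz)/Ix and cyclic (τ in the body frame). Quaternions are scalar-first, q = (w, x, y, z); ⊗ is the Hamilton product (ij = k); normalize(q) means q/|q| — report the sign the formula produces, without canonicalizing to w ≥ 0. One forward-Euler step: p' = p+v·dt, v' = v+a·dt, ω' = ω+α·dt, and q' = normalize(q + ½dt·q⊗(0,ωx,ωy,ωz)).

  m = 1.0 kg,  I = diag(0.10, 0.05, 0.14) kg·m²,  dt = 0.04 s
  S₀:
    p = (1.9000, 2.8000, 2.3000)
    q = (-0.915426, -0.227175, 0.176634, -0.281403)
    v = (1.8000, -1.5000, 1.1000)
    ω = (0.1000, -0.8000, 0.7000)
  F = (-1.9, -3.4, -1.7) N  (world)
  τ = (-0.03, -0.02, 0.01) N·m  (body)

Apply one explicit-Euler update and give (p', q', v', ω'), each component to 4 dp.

ω×(Iω) gyroscopic = (-0.0504, -0.0028, 0.0040)
α = I⁻¹(τ − ω×Iω) = (0.2040, -0.3440, 0.0429)
new body rate ω' = (0.1082, -0.8138, 0.7017)
2q̇ = q⊗(0,ω) = (0.3610068, -0.1930212, 0.8632230, -0.4767216)
q + ½dt·q⊗(0,ω), renormalized = (-0.9080, -0.2310, 0.1939, -0.2909)
new position p' = (1.9720, 2.7400, 2.3440)
v + (F/m)dt = (1.7240, -1.6360, 1.0320)

p' = (1.9720, 2.7400, 2.3440)
q' = (-0.9080, -0.2310, 0.1939, -0.2909)
v' = (1.7240, -1.6360, 1.0320)
ω' = (0.1082, -0.8138, 0.7017)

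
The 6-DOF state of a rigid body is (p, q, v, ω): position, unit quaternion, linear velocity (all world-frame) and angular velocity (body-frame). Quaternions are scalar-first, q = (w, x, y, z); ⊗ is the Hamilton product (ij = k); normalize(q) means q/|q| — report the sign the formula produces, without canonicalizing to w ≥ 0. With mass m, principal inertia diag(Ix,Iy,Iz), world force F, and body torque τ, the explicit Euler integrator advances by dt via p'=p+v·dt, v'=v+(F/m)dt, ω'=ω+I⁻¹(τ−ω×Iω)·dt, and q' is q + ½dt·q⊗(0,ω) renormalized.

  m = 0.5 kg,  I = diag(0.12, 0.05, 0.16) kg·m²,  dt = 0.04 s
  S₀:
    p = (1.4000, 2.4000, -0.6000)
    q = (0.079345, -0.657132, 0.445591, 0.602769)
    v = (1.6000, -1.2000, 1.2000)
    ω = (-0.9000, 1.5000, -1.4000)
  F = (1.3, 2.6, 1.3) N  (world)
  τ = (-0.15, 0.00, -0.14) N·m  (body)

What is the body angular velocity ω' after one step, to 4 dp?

angular accel α = (0.6750, 1.0080, -1.4656)
new body rate ω' = (-0.8730, 1.5403, -1.4586)

ω' = (-0.8730, 1.5403, -1.4586)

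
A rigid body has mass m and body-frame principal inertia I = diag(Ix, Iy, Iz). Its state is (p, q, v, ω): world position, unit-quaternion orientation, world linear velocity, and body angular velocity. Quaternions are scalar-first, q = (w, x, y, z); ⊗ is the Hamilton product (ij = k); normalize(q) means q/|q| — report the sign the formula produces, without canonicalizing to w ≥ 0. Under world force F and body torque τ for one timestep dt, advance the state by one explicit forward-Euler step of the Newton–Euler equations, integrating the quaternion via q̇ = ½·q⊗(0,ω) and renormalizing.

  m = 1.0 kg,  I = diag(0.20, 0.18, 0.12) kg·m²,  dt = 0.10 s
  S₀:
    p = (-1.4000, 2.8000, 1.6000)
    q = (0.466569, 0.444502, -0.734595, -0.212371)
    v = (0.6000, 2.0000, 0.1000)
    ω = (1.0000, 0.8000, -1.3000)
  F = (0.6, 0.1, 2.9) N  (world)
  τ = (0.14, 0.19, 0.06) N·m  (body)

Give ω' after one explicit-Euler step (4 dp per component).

(τ − ω×Iω)/I = (0.3880, 1.6333, 0.6333)
ω + α·dt = (1.0388, 0.9633, -1.2367)

ω' = (1.0388, 0.9633, -1.2367)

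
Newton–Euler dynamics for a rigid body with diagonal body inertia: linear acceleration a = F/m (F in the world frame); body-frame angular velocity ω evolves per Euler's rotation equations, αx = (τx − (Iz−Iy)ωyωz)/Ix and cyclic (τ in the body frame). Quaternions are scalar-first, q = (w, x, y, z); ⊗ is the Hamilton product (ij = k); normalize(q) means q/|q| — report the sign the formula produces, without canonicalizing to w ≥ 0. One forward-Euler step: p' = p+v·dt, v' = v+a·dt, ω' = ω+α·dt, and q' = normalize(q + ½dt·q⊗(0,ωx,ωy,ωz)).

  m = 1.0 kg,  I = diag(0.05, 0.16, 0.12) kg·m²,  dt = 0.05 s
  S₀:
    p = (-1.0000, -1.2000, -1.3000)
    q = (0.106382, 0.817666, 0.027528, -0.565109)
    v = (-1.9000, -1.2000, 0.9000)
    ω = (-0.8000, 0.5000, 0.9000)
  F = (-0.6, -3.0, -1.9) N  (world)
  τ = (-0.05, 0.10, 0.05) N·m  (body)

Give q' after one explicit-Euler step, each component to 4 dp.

q' = (0.1350, 0.8228, 0.0218, -0.5517)

2q̇ = q⊗(0,ω) = (1.1489669, 0.2222241, -0.2306212, 0.5265992)
q' = normalize(q + ½dt·q⊗(0,ω)) = (0.1350, 0.8228, 0.0218, -0.5517)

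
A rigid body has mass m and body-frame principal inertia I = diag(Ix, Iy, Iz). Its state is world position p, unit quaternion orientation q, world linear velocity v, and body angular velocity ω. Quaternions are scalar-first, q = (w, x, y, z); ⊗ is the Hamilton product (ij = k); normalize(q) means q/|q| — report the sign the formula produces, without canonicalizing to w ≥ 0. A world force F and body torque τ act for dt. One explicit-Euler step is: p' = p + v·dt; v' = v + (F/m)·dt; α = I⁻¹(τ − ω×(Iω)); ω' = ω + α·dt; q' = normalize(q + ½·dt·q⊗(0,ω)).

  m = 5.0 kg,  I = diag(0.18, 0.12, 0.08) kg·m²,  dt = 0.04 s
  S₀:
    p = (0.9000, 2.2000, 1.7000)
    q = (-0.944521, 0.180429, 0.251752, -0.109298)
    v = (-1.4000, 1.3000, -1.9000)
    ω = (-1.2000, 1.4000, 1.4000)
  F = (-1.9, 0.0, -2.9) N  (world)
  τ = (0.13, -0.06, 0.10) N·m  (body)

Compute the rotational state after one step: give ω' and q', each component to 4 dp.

(τ − ω×Iω)/I = (1.1578, 0.9000, -0.0100)
ω' = ω + α·dt = (-1.1537, 1.4360, 1.3996)
Hamilton product q⊗(0,ω) = (0.0170792, 1.6388952, -1.4437724, -0.7676264)
q' = normalize(q + ½dt·q⊗(0,ω)) = (-0.9432, 0.2130, 0.2226, -0.1245)

ω' = (-1.1537, 1.4360, 1.3996)
q' = (-0.9432, 0.2130, 0.2226, -0.1245)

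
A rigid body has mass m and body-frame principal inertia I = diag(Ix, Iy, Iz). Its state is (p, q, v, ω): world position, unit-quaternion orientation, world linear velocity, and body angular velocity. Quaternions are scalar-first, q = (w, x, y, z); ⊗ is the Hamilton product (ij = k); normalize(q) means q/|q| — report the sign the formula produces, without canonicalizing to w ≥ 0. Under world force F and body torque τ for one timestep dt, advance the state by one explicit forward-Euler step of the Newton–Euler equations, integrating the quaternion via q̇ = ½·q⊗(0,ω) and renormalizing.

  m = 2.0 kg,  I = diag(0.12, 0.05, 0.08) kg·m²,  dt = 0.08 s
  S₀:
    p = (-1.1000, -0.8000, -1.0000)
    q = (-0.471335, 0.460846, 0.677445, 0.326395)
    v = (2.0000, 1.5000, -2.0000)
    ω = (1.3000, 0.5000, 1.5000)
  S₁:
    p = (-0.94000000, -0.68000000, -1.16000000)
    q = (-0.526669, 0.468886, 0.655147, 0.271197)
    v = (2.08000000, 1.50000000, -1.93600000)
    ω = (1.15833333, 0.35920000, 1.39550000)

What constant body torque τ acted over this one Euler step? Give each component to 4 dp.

rate change Δω = (-0.14166667, -0.14080000, -0.10450000)
ω₀×(Iω₀) = (0.0225, 0.0780, -0.0455)
τ = I·(Δω/dt) + ω₀×(Iω₀) = (-0.1900, -0.0100, -0.1500)

τ = (-0.1900, -0.0100, -0.1500)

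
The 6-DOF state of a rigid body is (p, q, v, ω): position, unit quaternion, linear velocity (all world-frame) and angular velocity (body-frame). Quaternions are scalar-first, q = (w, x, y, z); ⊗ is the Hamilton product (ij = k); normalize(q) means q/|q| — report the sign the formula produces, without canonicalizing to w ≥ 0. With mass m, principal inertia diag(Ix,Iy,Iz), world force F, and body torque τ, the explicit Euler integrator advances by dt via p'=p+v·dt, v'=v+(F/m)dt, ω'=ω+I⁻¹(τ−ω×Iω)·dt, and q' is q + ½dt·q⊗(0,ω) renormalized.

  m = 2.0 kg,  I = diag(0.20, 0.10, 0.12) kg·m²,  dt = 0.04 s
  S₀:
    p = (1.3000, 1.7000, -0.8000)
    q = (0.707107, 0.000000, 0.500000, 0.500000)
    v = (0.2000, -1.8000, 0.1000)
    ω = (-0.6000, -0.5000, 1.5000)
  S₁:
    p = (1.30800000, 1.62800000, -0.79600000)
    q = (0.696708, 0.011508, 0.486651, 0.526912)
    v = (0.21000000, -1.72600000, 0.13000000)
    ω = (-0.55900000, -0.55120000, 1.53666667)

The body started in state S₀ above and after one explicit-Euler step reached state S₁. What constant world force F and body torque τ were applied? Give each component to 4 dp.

F = (0.5000, 3.7000, 1.5000)
τ = (0.1900, -0.2000, 0.0800)

velocity change Δv = (0.01000000, 0.07400000, 0.03000000)
F = m·Δv/dt = (0.5000, 3.7000, 1.5000)
rate change Δω = (0.04100000, -0.05120000, 0.03666667)
I·α + gyro = (0.1900, -0.2000, 0.0800)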